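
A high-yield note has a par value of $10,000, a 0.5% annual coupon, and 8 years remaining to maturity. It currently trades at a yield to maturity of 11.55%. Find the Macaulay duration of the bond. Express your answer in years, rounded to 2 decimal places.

7.77 years

Periodic yield y = 0.1155. Discount each cash flow and weight by its year:
  t   CF        PV=CF/(1+0.1155)^t    t·PV
  1        50.00        44.8229        44.8229
  2        50.00        40.1819        80.3639
  3        50.00        36.0215       108.0644
  4        50.00        32.2918       129.1670
  5        50.00        28.9482       144.7412
  6        50.00        25.9509       155.7054
  7        50.00        23.2639       162.8475
  8    10,050.00     4,191.8860    33,535.0881
  Σ                  4,423.3672    34,360.8005
Price P = Σ PV = 4,423.3672.
Macaulay duration = Σ(t·PV) / P = 34,360.8005 / 4,423.3672 = 7.76802 years.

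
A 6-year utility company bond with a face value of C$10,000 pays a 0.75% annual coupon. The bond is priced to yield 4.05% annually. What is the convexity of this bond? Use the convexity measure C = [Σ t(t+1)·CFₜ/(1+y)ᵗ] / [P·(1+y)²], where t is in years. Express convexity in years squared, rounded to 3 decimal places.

With y = 0.0405:
  t   CF        PV=CF/(1+0.0405)^t    t·PV        t(t+1)·PV
  1        75.00        72.0807        72.0807         144.1615
  2        75.00        69.2751       138.5502         415.6505
  3        75.00        66.5787       199.7360         798.9438
  4        75.00        63.9872       255.9487       1,279.7435
  5        75.00        61.4966       307.4828       1,844.8969
  6    10,075.00     7,939.4889    47,636.9336     333,458.5351
  Σ                  8,272.9071    48,610.7320     337,941.9313
P = 8,272.9071.
Convexity = Σ t(t+1)·PV / [P·(1+y)²] = 337,941.9313 / (8,272.9071 × 1.082640) = 37.73113.

37.731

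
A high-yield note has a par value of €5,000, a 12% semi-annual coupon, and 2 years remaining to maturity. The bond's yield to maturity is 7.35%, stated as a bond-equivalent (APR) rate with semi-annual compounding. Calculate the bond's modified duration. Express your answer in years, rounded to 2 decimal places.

Periodic yield y = 0.03675. First find Macaulay duration:
  t   CF        PV=CF/(1+0.03675)^t    t·PV
  1       300.00       289.3658       289.3658
  2       300.00       279.1086       558.2171
  3       300.00       269.2149       807.6448
  4     5,300.00     4,587.5382    18,350.1528
  Σ                  5,425.2275    20,005.3805
P = 5,425.2275; Macaulay duration = 20,005.3805 / 5,425.2275 = 3.68747 half-year periods = 1.84374 years.
Modified duration = D_Mac / (1 + y) = 1.84374 / 1.03675 = 1.77838 years.

1.78 years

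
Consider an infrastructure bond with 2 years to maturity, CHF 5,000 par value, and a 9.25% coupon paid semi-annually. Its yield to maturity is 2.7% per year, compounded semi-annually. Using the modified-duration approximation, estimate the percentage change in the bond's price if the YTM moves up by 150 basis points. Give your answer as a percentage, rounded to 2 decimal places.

-2.78%

Periodic yield y = 0.0135. Modified duration first:
  t   CF        PV=CF/(1+0.0135)^t    t·PV
  1       231.25       228.1697       228.1697
  2       231.25       225.1304       450.2609
  3       231.25       222.1317       666.3950
  4     5,231.25     4,958.0450    19,832.1800
  Σ                  5,633.4768    21,177.0056
P = 5,633.4768; D_Mac = 3.75914 half-year periods = 1.87957 yrs; D_mod = 1.87957/(1+0.0135) = 1.85453 yrs.
ΔP/P ≈ -D_mod · Δy = -1.85453 × (+0.015) = -0.027818 = -2.7818%.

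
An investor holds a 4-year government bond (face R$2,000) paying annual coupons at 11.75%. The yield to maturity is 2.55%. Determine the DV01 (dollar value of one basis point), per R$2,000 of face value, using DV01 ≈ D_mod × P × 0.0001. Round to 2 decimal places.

R$0.92

Periodic yield y = 0.0255.
  t   CF        PV=CF/(1+0.0255)^t    t·PV
  1       235.00       229.1565       229.1565
  2       235.00       223.4583       446.9166
  3       235.00       217.9018       653.7055
  4     2,235.00     2,020.8537     8,083.4147
  Σ                  2,691.3703     9,413.1933
P = 2,691.3703; D_Mac = 3.49755 yrs; D_mod = 3.41058 yrs.
DV01 ≈ 3.41058 × 2,691.3703 × 0.0001 = 0.917913.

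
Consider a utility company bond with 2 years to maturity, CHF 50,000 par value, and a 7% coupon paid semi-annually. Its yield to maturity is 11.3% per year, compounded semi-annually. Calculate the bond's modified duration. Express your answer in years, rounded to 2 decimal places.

Periodic yield y = 0.0565. First find Macaulay duration:
  t   CF        PV=CF/(1+0.0565)^t    t·PV
  1     1,750.00     1,656.4127     1,656.4127
  2     1,750.00     1,567.8303     3,135.6605
  3     1,750.00     1,483.9851     4,451.9553
  4    51,750.00    41,536.7343   166,146.9372
  Σ                 46,244.9624   175,390.9658
P = 46,244.9624; Macaulay duration = 175,390.9658 / 46,244.9624 = 3.79265 half-year periods = 1.89633 years.
Modified duration = D_Mac / (1 + y) = 1.89633 / 1.0565 = 1.79491 years.

1.79 years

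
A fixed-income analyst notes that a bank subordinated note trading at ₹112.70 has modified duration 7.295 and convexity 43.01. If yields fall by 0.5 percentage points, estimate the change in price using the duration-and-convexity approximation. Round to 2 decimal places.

+₹4.17

Duration effect: -D_mod·Δy = -7.295 × (-0.005) = +0.036475
Convexity effect: ½·C·(Δy)² = 0.5 × 43.01 × (-0.005)² = +0.000537625
ΔP/P ≈ +0.036475 + 0.000537625 = +0.037012625
ΔP ≈ 112.70 × (+0.037012625) = +4.1713228375.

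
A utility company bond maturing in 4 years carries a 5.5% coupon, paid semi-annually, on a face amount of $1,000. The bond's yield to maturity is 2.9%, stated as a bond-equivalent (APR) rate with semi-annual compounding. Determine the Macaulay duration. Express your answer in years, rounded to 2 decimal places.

3.66 years

Periodic yield y = 0.0145. Discount each cash flow and weight by its period:
  t   CF        PV=CF/(1+0.0145)^t    t·PV
  1        27.50        27.1069        27.1069
  2        27.50        26.7195        53.4390
  3        27.50        26.3376        79.0129
  4        27.50        25.9612       103.8447
  5        27.50        25.5901       127.9506
  6        27.50        25.2244       151.3462
  7        27.50        24.8638       174.0469
  8     1,027.50       915.7257     7,325.8059
  Σ                  1,097.5294     8,042.5533
Price P = Σ PV = 1,097.5294.
Macaulay duration = Σ(t·PV) / P = 8,042.5533 / 1,097.5294 = 7.32787 half-year periods.
In years: 7.32787 / 2 = 3.66394 years.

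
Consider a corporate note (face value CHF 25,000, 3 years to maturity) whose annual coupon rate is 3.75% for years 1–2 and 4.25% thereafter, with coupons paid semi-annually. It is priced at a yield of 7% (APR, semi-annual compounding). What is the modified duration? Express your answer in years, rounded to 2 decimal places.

2.76 years

Periodic yield y = 0.035. First find Macaulay duration:
  t   CF        PV=CF/(1+0.035)^t    t·PV
  1       468.75       452.8986       452.8986
  2       468.75       437.5831       875.1663
  3       468.75       422.7856     1,268.3569
  4       468.75       408.4885     1,633.9542
  5       531.25       447.2982     2,236.4912
  6    25,531.25    20,769.6883   124,618.1299
  Σ                 22,938.7424   131,084.9971
P = 22,938.7424; Macaulay duration = 131,084.9971 / 22,938.7424 = 5.71457 half-year periods = 2.85728 years.
Modified duration = D_Mac / (1 + y) = 2.85728 / 1.035 = 2.76066 years.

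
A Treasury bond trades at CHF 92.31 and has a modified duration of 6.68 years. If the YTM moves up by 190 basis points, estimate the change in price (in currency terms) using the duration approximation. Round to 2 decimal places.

Duration approximation: ΔP/P ≈ -D_mod · Δy = -6.68 × (+0.019) = -0.126920.
ΔP ≈ 92.31 × (-0.126920) = -11.7159852.

-CHF 11.72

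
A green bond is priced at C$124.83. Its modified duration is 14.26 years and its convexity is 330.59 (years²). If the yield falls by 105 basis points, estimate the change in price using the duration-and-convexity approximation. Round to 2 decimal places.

Duration effect: -D_mod·Δy = -14.26 × (-0.0105) = +0.149730
Convexity effect: ½·C·(Δy)² = 0.5 × 330.59 × (-0.0105)² = +0.01822377375
ΔP/P ≈ +0.149730 + 0.01822377375 = +0.16795377375
ΔP ≈ 124.83 × (+0.16795377375) = +20.9656695772125.

+C$20.97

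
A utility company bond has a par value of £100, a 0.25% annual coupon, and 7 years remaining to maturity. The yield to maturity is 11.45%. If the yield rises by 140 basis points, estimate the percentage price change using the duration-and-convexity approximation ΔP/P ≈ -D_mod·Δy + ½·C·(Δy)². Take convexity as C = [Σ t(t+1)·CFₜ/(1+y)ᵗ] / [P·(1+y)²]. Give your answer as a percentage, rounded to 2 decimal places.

With y = 0.1145:
  t   CF        PV=CF/(1+0.1145)^t    t·PV        t(t+1)·PV
  1         0.25         0.2243         0.2243           0.4486
  2         0.25         0.2013         0.4025           1.2076
  3         0.25         0.1806         0.5418           2.1671
  4         0.25         0.1620         0.6482           3.2408
  5         0.25         0.1454         0.7270           4.3618
  6         0.25         0.1305         0.7827           5.4791
  7       100.25        46.9379       328.5655       2,628.5237
  Σ                     47.9820       331.8919       2,645.4287
P = 47.9820; D_Mac = 6.91701 yrs; D_mod = 6.20638 yrs; C = 44.38719.
Duration effect: -6.20638 × (+0.014) = -0.086889
Convexity effect: 0.5 × 44.38719 × (0.014)² = +0.0043499
ΔP/P ≈ -0.086889 + 0.0043499 = -0.082539 = -8.2539%.

-8.25%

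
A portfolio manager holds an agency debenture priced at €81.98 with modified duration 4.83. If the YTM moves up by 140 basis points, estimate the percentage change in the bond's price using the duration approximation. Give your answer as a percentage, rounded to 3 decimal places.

Duration approximation: ΔP/P ≈ -D_mod · Δy = -4.83 × (+0.014) = -0.067620.
As a percentage: -6.7620%.

-6.762%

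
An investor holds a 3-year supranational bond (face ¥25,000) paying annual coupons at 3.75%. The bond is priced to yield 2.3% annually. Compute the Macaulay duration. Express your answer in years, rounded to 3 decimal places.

2.895 years

Periodic yield y = 0.023. Discount each cash flow and weight by its year:
  t   CF        PV=CF/(1+0.023)^t    t·PV
  1       937.50       916.4223       916.4223
  2       937.50       895.8185     1,791.6369
  3    25,937.50    24,227.0878    72,681.2634
  Σ                 26,039.3285    75,389.3226
Price P = Σ PV = 26,039.3285.
Macaulay duration = Σ(t·PV) / P = 75,389.3226 / 26,039.3285 = 2.89521 years.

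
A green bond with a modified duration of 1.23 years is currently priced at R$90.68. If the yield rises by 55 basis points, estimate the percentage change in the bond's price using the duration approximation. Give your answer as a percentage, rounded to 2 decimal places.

Duration approximation: ΔP/P ≈ -D_mod · Δy = -1.23 × (+0.0055) = -0.006765.
As a percentage: -0.6765%.

-0.68%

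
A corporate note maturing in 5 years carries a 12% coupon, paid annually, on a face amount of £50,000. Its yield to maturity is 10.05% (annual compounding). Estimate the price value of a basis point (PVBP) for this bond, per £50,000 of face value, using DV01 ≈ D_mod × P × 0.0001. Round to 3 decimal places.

£19.872

Periodic yield y = 0.1005.
  t   CF        PV=CF/(1+0.1005)^t    t·PV
  1     6,000.00     5,452.0672     5,452.0672
  2     6,000.00     4,954.1729     9,908.3457
  3     6,000.00     4,501.7473    13,505.2418
  4     6,000.00     4,090.6381    16,362.5525
  5    56,000.00    34,692.6754   173,463.3770
  Σ                 53,691.3009   218,691.5843
P = 53,691.3009; D_Mac = 4.07313 yrs; D_mod = 3.70116 yrs.
DV01 ≈ 3.70116 × 53,691.3009 × 0.0001 = 19.872020.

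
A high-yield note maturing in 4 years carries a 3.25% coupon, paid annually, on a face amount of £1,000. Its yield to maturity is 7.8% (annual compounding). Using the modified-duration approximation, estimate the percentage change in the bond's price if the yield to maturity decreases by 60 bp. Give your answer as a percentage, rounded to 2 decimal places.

Periodic yield y = 0.078. Modified duration first:
  t   CF        PV=CF/(1+0.078)^t    t·PV
  1        32.50        30.1484        30.1484
  2        32.50        27.9670        55.9340
  3        32.50        25.9434        77.8302
  4     1,032.50       764.5661     3,058.2643
  Σ                    848.6249     3,222.1769
P = 848.6249; D_Mac = 3.79694 yrs; D_mod = 3.79694/(1+0.078) = 3.52221 yrs.
ΔP/P ≈ -D_mod · Δy = -3.52221 × (-0.006) = +0.021133 = +2.1133%.

+2.11%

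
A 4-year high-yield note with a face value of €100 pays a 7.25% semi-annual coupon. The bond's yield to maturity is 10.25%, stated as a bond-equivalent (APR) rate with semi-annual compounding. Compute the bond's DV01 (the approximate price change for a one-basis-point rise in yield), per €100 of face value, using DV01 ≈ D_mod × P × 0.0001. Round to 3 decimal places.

€0.030

Periodic yield y = 0.05125.
  t   CF        PV=CF/(1+0.05125)^t    t·PV
  1        3.625         3.4483         3.4483
  2        3.625         3.2802         6.5603
  3        3.625         3.1203         9.3608
  4        3.625         2.9681        11.8725
  5        3.625         2.8234        14.1172
  6        3.625         2.6858        16.1147
  7        3.625         2.5549        17.8840
  8      103.625        69.4731       555.7845
  Σ                     90.3540       635.1423
P = 90.3540; D_Mac = 7.02949 half-year periods = 3.51474 yrs; D_mod = 3.34340 yrs.
DV01 ≈ 3.34340 × 90.3540 × 0.0001 = 0.030209.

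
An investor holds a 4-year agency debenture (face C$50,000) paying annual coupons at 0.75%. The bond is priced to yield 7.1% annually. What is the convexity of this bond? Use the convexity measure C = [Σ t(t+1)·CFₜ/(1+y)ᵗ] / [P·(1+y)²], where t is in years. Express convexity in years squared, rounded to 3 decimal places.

With y = 0.071:
  t   CF        PV=CF/(1+0.071)^t    t·PV        t(t+1)·PV
  1       375.00       350.1401       350.1401         700.2801
  2       375.00       326.9282       653.8563       1,961.5689
  3       375.00       305.2550       915.7651       3,663.0606
  4    50,375.00    38,287.5146   153,150.0585     765,750.2927
  Σ                 39,269.8379   155,069.8201     772,075.2023
P = 39,269.8379.
Convexity = Σ t(t+1)·PV / [P·(1+y)²] = 772,075.2023 / (39,269.8379 × 1.147041) = 17.14042.

17.140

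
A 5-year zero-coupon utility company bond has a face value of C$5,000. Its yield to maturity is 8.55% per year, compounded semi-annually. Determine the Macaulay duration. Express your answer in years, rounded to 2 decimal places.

A zero-coupon bond has a single cash flow at maturity, so its Macaulay duration equals its maturity: 5 years.
(Equivalently: 10 semi-annual periods ÷ 2 = 5 years.)

5.00 years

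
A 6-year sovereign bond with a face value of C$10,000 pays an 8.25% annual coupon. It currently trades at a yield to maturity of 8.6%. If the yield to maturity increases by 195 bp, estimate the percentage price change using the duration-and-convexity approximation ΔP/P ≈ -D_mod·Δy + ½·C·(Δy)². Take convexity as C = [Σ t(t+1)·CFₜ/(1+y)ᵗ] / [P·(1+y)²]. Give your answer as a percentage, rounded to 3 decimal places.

With y = 0.086:
  t   CF        PV=CF/(1+0.086)^t    t·PV        t(t+1)·PV
  1       825.00       759.6685       759.6685       1,519.3370
  2       825.00       699.5106     1,399.0212       4,197.0636
  3       825.00       644.1166     1,932.3497       7,729.3989
  4       825.00       593.1092     2,372.4367      11,862.1836
  5       825.00       546.1411     2,730.7053      16,384.2316
  6    10,825.00     6,598.5567    39,591.3403     277,139.3818
  Σ                  9,841.1026    48,785.5217     318,831.5965
P = 9,841.1026; D_Mac = 4.95732 yrs; D_mod = 4.56475 yrs; C = 27.46995.
Duration effect: -4.56475 × (+0.0195) = -0.089013
Convexity effect: 0.5 × 27.46995 × (0.0195)² = +0.0052227
ΔP/P ≈ -0.089013 + 0.0052227 = -0.083790 = -8.3790%.

-8.379%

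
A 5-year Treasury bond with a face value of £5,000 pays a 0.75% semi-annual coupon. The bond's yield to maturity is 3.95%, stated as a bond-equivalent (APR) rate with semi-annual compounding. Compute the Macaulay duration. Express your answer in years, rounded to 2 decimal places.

Periodic yield y = 0.01975. Discount each cash flow and weight by its period:
  t   CF        PV=CF/(1+0.01975)^t    t·PV
  1        18.75        18.3869        18.3869
  2        18.75        18.0308        36.0615
  3        18.75        17.6815        53.0446
  4        18.75        17.3391        69.3564
  5        18.75        17.0033        85.0164
  6        18.75        16.6740       100.0438
  7        18.75        16.3510       114.4573
  8        18.75        16.0344       128.2749
  9        18.75        15.7238       141.5143
  10    5,018.75     4,127.2276    41,272.2763
  Σ                  4,280.4523    42,018.4323
Price P = Σ PV = 4,280.4523.
Macaulay duration = Σ(t·PV) / P = 42,018.4323 / 4,280.4523 = 9.81635 half-year periods.
In years: 9.81635 / 2 = 4.90818 years.

4.91 years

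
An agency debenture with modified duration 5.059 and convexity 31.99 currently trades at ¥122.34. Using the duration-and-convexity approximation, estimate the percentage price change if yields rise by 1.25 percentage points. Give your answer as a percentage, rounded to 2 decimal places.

Duration effect: -D_mod·Δy = -5.059 × (+0.0125) = -0.0632375
Convexity effect: ½·C·(Δy)² = 0.5 × 31.99 × (0.0125)² = +0.00249921875
ΔP/P ≈ -0.0632375 + 0.00249921875 = -0.06073828125
= -6.073828125%.

-6.07%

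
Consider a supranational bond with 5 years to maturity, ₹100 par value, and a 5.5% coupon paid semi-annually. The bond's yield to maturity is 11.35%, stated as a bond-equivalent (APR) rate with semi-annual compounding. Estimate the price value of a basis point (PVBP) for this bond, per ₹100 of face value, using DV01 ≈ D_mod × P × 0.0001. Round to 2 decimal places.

₹0.03

Periodic yield y = 0.05675.
  t   CF        PV=CF/(1+0.05675)^t    t·PV
  1         2.75         2.6023         2.6023
  2         2.75         2.4626         4.9251
  3         2.75         2.3303         6.9910
  4         2.75         2.2052         8.8207
  5         2.75         2.0868        10.4338
  6         2.75         1.9747        11.8481
  7         2.75         1.8686        13.0805
  8         2.75         1.7683        14.1464
  9         2.75         1.6733        15.0600
  10      102.75        59.1642       591.6424
  Σ                     78.1363       679.5503
P = 78.1363; D_Mac = 8.69698 half-year periods = 4.34849 yrs; D_mod = 4.11497 yrs.
DV01 ≈ 4.11497 × 78.1363 × 0.0001 = 0.032153.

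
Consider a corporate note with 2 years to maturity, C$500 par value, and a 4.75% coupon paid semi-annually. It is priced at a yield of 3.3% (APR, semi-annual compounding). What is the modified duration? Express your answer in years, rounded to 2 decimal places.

Periodic yield y = 0.0165. First find Macaulay duration:
  t   CF        PV=CF/(1+0.0165)^t    t·PV
  1       11.875        11.6822        11.6822
  2       11.875        11.4926        22.9852
  3       11.875        11.3061        33.9182
  4      511.875       479.4401     1,917.7605
  Σ                    513.9211     1,986.3462
P = 513.9211; Macaulay duration = 1,986.3462 / 513.9211 = 3.86508 half-year periods = 1.93254 years.
Modified duration = D_Mac / (1 + y) = 1.93254 / 1.0165 = 1.90117 years.

1.90 years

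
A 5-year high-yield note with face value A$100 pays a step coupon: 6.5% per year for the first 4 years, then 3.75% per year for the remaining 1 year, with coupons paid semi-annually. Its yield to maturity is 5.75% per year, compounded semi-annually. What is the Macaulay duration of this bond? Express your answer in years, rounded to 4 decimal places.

Periodic yield y = 0.02875. Discount each cash flow and weight by its period:
  t   CF        PV=CF/(1+0.02875)^t    t·PV
  1        3.250         3.1592         3.1592
  2        3.250         3.0709         6.1418
  3        3.250         2.9851         8.9552
  4        3.250         2.9016        11.6066
  5        3.250         2.8206        14.1028
  6        3.250         2.7417        16.4504
  7        3.250         2.6651        18.6557
  8        3.250         2.5906        20.7250
  9        1.875         1.4528        13.0754
  10     101.875        76.7307       767.3070
  Σ                    101.1183       880.1789
Price P = Σ PV = 101.1183.
Macaulay duration = Σ(t·PV) / P = 880.1789 / 101.1183 = 8.70445 half-year periods.
In years: 8.70445 / 2 = 4.35222 years.

4.3522 years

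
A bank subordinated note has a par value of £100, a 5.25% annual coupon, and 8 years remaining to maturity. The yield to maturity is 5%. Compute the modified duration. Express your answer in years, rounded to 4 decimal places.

Periodic yield y = 0.05. First find Macaulay duration:
  t   CF        PV=CF/(1+0.05)^t    t·PV
  1         5.25         5.0000         5.0000
  2         5.25         4.7619         9.5238
  3         5.25         4.5351        13.6054
  4         5.25         4.3192        17.2768
  5         5.25         4.1135        20.5676
  6         5.25         3.9176        23.5058
  7         5.25         3.7311        26.1175
  8       105.25        71.2373       569.8987
  Σ                    101.6158       685.4956
P = 101.6158; Macaulay duration = 685.4956 / 101.6158 = 6.74595 years.
Modified duration = D_Mac / (1 + y) = 6.74595 / 1.05 = 6.42472 years.

6.4247 years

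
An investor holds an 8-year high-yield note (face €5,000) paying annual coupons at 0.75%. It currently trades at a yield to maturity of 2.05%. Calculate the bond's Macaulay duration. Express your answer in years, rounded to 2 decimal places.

7.78 years

Periodic yield y = 0.0205. Discount each cash flow and weight by its year:
  t   CF        PV=CF/(1+0.0205)^t    t·PV
  1        37.50        36.7467        36.7467
  2        37.50        36.0085        72.0170
  3        37.50        35.2852       105.8555
  4        37.50        34.5764       138.3054
  5        37.50        33.8818       169.4089
  6        37.50        33.2012       199.2069
  7        37.50        32.5342       227.7394
  8     5,037.50     4,282.6343    34,261.0741
  Σ                  4,524.8681    35,210.3540
Price P = Σ PV = 4,524.8681.
Macaulay duration = Σ(t·PV) / P = 35,210.3540 / 4,524.8681 = 7.78152 years.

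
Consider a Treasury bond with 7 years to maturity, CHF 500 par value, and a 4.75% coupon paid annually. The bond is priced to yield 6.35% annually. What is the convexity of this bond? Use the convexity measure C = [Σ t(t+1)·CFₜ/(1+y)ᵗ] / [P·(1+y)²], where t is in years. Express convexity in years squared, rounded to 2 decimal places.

40.83

With y = 0.0635:
  t   CF        PV=CF/(1+0.0635)^t    t·PV        t(t+1)·PV
  1        23.75        22.3319        22.3319          44.6638
  2        23.75        20.9985        41.9970         125.9911
  3        23.75        19.7447        59.2342         236.9367
  4        23.75        18.5658        74.2632         371.3160
  5        23.75        17.4573        87.2863         523.7179
  6        23.75        16.4149        98.4895         689.4264
  7       523.75       340.3781     2,382.6465      19,061.1721
  Σ                    455.8912     2,766.2487      21,053.2241
P = 455.8912.
Convexity = Σ t(t+1)·PV / [P·(1+y)²] = 21,053.2241 / (455.8912 × 1.131032) = 40.83028.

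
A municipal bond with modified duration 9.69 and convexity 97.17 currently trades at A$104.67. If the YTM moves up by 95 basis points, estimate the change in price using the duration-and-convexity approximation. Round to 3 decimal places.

-A$9.176

Duration effect: -D_mod·Δy = -9.69 × (+0.0095) = -0.092055
Convexity effect: ½·C·(Δy)² = 0.5 × 97.17 × (0.0095)² = +0.00438479625
ΔP/P ≈ -0.092055 + 0.00438479625 = -0.08767020375
ΔP ≈ 104.67 × (-0.08767020375) = -9.1764402265125.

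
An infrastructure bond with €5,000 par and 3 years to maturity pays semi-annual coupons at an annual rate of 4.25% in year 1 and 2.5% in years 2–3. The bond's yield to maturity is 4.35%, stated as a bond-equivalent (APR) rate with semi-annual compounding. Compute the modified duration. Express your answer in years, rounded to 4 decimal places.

2.8070 years

Periodic yield y = 0.02175. First find Macaulay duration:
  t   CF        PV=CF/(1+0.02175)^t    t·PV
  1       106.25       103.9883       103.9883
  2       106.25       101.7747       203.5493
  3        62.50        58.5930       175.7791
  4        62.50        57.3458       229.3831
  5        62.50        56.1251       280.6253
  6     5,062.50     4,449.3560    26,696.1361
  Σ                  4,827.1828    27,689.4612
P = 4,827.1828; Macaulay duration = 27,689.4612 / 4,827.1828 = 5.73615 half-year periods = 2.86808 years.
Modified duration = D_Mac / (1 + y) = 2.86808 / 1.02175 = 2.80702 years.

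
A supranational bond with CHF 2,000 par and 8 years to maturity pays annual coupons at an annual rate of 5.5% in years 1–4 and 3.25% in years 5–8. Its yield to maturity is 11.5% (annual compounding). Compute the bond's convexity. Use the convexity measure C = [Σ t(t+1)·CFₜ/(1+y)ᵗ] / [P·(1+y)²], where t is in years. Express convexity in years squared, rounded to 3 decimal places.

With y = 0.115:
  t   CF        PV=CF/(1+0.115)^t    t·PV        t(t+1)·PV
  1       110.00        98.6547        98.6547         197.3094
  2       110.00        88.4796       176.9591         530.8774
  3       110.00        79.3539       238.0616         952.2464
  4       110.00        71.1694       284.6775       1,423.3877
  5        65.00        37.7172       188.5858       1,131.5149
  6        65.00        33.8271       202.9623       1,420.7362
  7        65.00        30.3382       212.3671       1,698.9371
  8     2,065.00       864.4127     6,915.3012      62,237.7112
  Σ                  1,303.9526     8,317.5695      69,592.7203
P = 1,303.9526.
Convexity = Σ t(t+1)·PV / [P·(1+y)²] = 69,592.7203 / (1,303.9526 × 1.243225) = 42.92915.

42.929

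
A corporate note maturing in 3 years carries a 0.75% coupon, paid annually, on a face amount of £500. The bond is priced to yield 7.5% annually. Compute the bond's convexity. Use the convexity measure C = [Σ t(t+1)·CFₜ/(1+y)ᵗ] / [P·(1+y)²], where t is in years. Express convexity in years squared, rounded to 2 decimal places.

With y = 0.075:
  t   CF        PV=CF/(1+0.075)^t    t·PV        t(t+1)·PV
  1         3.75         3.4884         3.4884           6.9767
  2         3.75         3.2450         6.4900          19.4700
  3       503.75       405.4989     1,216.4967       4,865.9866
  Σ                    412.2323     1,226.4750       4,892.4334
P = 412.2323.
Convexity = Σ t(t+1)·PV / [P·(1+y)²] = 4,892.4334 / (412.2323 × 1.155625) = 10.26990.

10.27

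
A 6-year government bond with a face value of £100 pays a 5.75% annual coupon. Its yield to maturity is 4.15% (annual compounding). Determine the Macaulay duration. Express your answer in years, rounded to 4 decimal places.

5.2751 years

Periodic yield y = 0.0415. Discount each cash flow and weight by its year:
  t   CF        PV=CF/(1+0.0415)^t    t·PV
  1         5.75         5.5209         5.5209
  2         5.75         5.3009        10.6018
  3         5.75         5.0897        15.2690
  4         5.75         4.8869        19.5475
  5         5.75         4.6921        23.4607
  6       105.75        82.8561       497.1369
  Σ                    108.3466       571.5368
Price P = Σ PV = 108.3466.
Macaulay duration = Σ(t·PV) / P = 571.5368 / 108.3466 = 5.27508 years.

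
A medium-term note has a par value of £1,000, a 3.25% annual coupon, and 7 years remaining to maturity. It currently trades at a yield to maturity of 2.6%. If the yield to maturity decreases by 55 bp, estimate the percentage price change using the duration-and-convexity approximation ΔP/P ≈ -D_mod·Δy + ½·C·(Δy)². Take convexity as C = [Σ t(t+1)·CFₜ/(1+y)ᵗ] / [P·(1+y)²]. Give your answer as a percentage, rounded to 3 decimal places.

+3.495%

With y = 0.026:
  t   CF        PV=CF/(1+0.026)^t    t·PV        t(t+1)·PV
  1        32.50        31.6764        31.6764          63.3528
  2        32.50        30.8737        61.7474         185.2422
  3        32.50        30.0913        90.2740         361.0959
  4        32.50        29.3288       117.3151         586.5755
  5        32.50        28.5856       142.9278         857.5665
  6        32.50        27.8612       167.1670       1,170.1687
  7     1,032.50       862.6975     6,038.8824      48,311.0595
  Σ                  1,041.1144     6,649.9900      51,535.0611
P = 1,041.1144; D_Mac = 6.38738 yrs; D_mod = 6.22551 yrs; C = 47.02292.
Duration effect: -6.22551 × (-0.0055) = +0.034240
Convexity effect: 0.5 × 47.02292 × (-0.0055)² = +0.0007112
ΔP/P ≈ +0.034240 + 0.0007112 = +0.034952 = +3.4952%.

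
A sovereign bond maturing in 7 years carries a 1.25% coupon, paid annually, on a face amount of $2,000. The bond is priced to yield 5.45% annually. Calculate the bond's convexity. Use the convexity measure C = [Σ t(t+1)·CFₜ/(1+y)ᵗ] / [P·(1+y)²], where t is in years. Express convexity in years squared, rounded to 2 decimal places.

With y = 0.0545:
  t   CF        PV=CF/(1+0.0545)^t    t·PV        t(t+1)·PV
  1        25.00        23.7079        23.7079          47.4158
  2        25.00        22.4826        44.9652         134.8957
  3        25.00        21.3206        63.9619         255.8477
  4        25.00        20.2187        80.8749         404.3744
  5        25.00        19.1738        95.8688         575.2125
  6        25.00        18.1828       109.0967         763.6771
  7     2,025.00     1,396.6865     9,776.8056      78,214.4447
  Σ                  1,521.7729    10,195.2810      80,395.8680
P = 1,521.7729.
Convexity = Σ t(t+1)·PV / [P·(1+y)²] = 80,395.8680 / (1,521.7729 × 1.111970) = 47.51062.

47.51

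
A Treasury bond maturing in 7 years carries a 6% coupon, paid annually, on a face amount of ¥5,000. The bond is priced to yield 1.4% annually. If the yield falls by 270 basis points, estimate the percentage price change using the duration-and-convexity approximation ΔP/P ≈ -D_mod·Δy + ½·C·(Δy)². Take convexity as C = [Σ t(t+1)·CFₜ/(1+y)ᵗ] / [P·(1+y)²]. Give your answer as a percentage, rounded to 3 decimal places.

+17.795%

With y = 0.014:
  t   CF        PV=CF/(1+0.014)^t    t·PV        t(t+1)·PV
  1       300.00       295.8580       295.8580         591.7160
  2       300.00       291.7732       583.5463       1,750.6390
  3       300.00       287.7447       863.2342       3,452.9369
  4       300.00       283.7719     1,135.0877       5,675.4386
  5       300.00       279.8540     1,399.2699       8,395.6192
  6       300.00       275.9901     1,655.9407      11,591.5848
  7     5,300.00     4,808.5062    33,659.5437     269,276.3498
  Σ                  6,523.4982    39,592.4805     300,734.2843
P = 6,523.4982; D_Mac = 6.06921 yrs; D_mod = 5.98541 yrs; C = 44.83596.
Duration effect: -5.98541 × (-0.027) = +0.161606
Convexity effect: 0.5 × 44.83596 × (-0.027)² = +0.0163427
ΔP/P ≈ +0.161606 + 0.0163427 = +0.177949 = +17.7949%.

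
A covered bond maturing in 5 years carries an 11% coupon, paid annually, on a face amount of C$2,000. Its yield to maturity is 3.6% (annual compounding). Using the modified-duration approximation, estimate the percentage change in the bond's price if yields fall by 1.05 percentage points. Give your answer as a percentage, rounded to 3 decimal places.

+4.288%

Periodic yield y = 0.036. Modified duration first:
  t   CF        PV=CF/(1+0.036)^t    t·PV
  1       220.00       212.3552       212.3552
  2       220.00       204.9761       409.9521
  3       220.00       197.8534       593.5601
  4       220.00       190.9781       763.9126
  5     2,220.00     1,860.1767     9,300.8834
  Σ                  2,666.3395    11,280.6634
P = 2,666.3395; D_Mac = 4.23077 yrs; D_mod = 4.23077/(1+0.036) = 4.08375 yrs.
ΔP/P ≈ -D_mod · Δy = -4.08375 × (-0.0105) = +0.042879 = +4.2879%.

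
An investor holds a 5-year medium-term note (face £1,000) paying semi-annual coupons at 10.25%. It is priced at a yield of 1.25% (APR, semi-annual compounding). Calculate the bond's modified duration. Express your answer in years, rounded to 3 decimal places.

4.188 years

Periodic yield y = 0.00625. First find Macaulay duration:
  t   CF        PV=CF/(1+0.00625)^t    t·PV
  1        51.25        50.9317        50.9317
  2        51.25        50.6153       101.2307
  3        51.25        50.3010       150.9029
  4        51.25        49.9885       199.9541
  5        51.25        49.6780       248.3902
  6        51.25        49.3695       296.2169
  7        51.25        49.0628       343.4398
  8        51.25        48.7581       390.0648
  9        51.25        48.4552       436.0972
  10    1,051.25       987.7501     9,877.5008
  Σ                  1,434.9102    12,094.7290
P = 1,434.9102; Macaulay duration = 12,094.7290 / 1,434.9102 = 8.42891 half-year periods = 4.21445 years.
Modified duration = D_Mac / (1 + y) = 4.21445 / 1.00625 = 4.18828 years.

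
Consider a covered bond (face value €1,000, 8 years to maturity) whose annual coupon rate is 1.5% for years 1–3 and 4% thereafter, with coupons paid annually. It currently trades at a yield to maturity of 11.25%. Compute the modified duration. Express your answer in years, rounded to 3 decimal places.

6.469 years

Periodic yield y = 0.1125. First find Macaulay duration:
  t   CF        PV=CF/(1+0.1125)^t    t·PV
  1        15.00        13.4831        13.4831
  2        15.00        12.1197        24.2394
  3        15.00        10.8941        32.6823
  4        40.00        26.1132       104.4528
  5        40.00        23.4725       117.3626
  6        40.00        21.0989       126.5934
  7        40.00        18.9653       132.7571
  8     1,040.00       443.2341     3,545.8729
  Σ                    569.3810     4,097.4437
P = 569.3810; Macaulay duration = 4,097.4437 / 569.3810 = 7.19631 years.
Modified duration = D_Mac / (1 + y) = 7.19631 / 1.1125 = 6.46860 years.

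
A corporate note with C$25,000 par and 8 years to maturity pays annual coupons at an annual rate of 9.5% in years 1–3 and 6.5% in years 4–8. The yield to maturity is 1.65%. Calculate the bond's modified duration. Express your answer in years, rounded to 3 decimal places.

6.336 years

Periodic yield y = 0.0165. First find Macaulay duration:
  t   CF        PV=CF/(1+0.0165)^t    t·PV
  1     2,375.00     2,336.4486     2,336.4486
  2     2,375.00     2,298.5230     4,597.0459
  3     2,375.00     2,261.2130     6,783.6389
  4     1,625.00     1,522.0322     6,088.1287
  5     1,625.00     1,497.3263     7,486.6315
  6     1,625.00     1,473.0214     8,838.1286
  7     1,625.00     1,449.1111    10,143.7777
  8    26,625.00    23,357.7256   186,861.8050
  Σ                 36,195.4012   233,135.6049
P = 36,195.4012; Macaulay duration = 233,135.6049 / 36,195.4012 = 6.44103 years.
Modified duration = D_Mac / (1 + y) = 6.44103 / 1.0165 = 6.33648 years.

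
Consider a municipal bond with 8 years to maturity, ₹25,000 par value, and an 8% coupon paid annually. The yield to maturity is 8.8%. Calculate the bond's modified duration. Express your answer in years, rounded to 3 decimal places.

5.662 years

Periodic yield y = 0.088. First find Macaulay duration:
  t   CF        PV=CF/(1+0.088)^t    t·PV
  1     2,000.00     1,838.2353     1,838.2353
  2     2,000.00     1,689.5545     3,379.1090
  3     2,000.00     1,552.8994     4,658.6981
  4     2,000.00     1,427.2972     5,709.1888
  5     2,000.00     1,311.8540     6,559.2702
  6     2,000.00     1,205.7482     7,234.4892
  7     2,000.00     1,108.2245     7,757.5712
  8    27,000.00    13,750.9468   110,007.5742
  Σ                 23,884.7598   147,144.1360
P = 23,884.7598; Macaulay duration = 147,144.1360 / 23,884.7598 = 6.16059 years.
Modified duration = D_Mac / (1 + y) = 6.16059 / 1.088 = 5.66230 years.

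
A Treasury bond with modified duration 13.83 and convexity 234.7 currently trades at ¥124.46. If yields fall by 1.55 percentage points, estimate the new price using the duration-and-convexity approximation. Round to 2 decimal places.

¥154.65

Duration effect: -D_mod·Δy = -13.83 × (-0.0155) = +0.214365
Convexity effect: ½·C·(Δy)² = 0.5 × 234.7 × (-0.0155)² = +0.0281933375
ΔP/P ≈ +0.214365 + 0.0281933375 = +0.2425583375
New price ≈ 124.46 × (1 + 0.2425583375) = 154.64881068525.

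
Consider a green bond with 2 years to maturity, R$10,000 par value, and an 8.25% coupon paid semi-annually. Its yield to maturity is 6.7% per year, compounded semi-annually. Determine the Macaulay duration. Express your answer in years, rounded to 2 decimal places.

1.89 years

Periodic yield y = 0.0335. Discount each cash flow and weight by its period:
  t   CF        PV=CF/(1+0.0335)^t    t·PV
  1       412.50       399.1292       399.1292
  2       412.50       386.1917       772.3835
  3       412.50       373.6737     1,121.0210
  4    10,412.50     9,126.6856    36,506.7424
  Σ                 10,285.6802    38,799.2762
Price P = Σ PV = 10,285.6802.
Macaulay duration = Σ(t·PV) / P = 38,799.2762 / 10,285.6802 = 3.77216 half-year periods.
In years: 3.77216 / 2 = 1.88608 years.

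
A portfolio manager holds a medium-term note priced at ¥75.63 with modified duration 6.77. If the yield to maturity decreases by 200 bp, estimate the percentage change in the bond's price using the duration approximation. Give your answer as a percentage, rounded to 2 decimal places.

Duration approximation: ΔP/P ≈ -D_mod · Δy = -6.77 × (-0.02) = +0.135400.
As a percentage: +13.5400%.

+13.54%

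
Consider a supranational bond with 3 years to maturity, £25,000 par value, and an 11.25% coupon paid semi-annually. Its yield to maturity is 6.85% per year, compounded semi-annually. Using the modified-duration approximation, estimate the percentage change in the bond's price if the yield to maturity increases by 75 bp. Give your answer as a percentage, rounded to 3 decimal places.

Periodic yield y = 0.03425. Modified duration first:
  t   CF        PV=CF/(1+0.03425)^t    t·PV
  1     1,406.25     1,359.6809     1,359.6809
  2     1,406.25     1,314.6540     2,629.3081
  3     1,406.25     1,271.1182     3,813.3547
  4     1,406.25     1,229.0242     4,916.0966
  5     1,406.25     1,188.3241     5,941.6203
  6    26,406.25    21,575.1366   129,450.8193
  Σ                 27,937.9379   148,110.8799
P = 27,937.9379; D_Mac = 5.30142 half-year periods = 2.65071 yrs; D_mod = 2.65071/(1+0.03425) = 2.56293 yrs.
ΔP/P ≈ -D_mod · Δy = -2.56293 × (+0.0075) = -0.019222 = -1.9222%.

-1.922%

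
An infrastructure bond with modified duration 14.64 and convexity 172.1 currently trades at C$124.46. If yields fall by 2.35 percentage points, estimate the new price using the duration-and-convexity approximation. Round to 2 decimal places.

C$173.19

Duration effect: -D_mod·Δy = -14.64 × (-0.0235) = +0.344040
Convexity effect: ½·C·(Δy)² = 0.5 × 172.1 × (-0.0235)² = +0.0475211125
ΔP/P ≈ +0.344040 + 0.0475211125 = +0.3915611125
New price ≈ 124.46 × (1 + 0.3915611125) = 173.19369606175.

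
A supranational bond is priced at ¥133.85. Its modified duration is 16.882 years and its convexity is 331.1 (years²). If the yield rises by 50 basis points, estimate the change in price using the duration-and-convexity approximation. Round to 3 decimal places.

-¥10.744

Duration effect: -D_mod·Δy = -16.882 × (+0.005) = -0.084410
Convexity effect: ½·C·(Δy)² = 0.5 × 331.1 × (0.005)² = +0.00413875
ΔP/P ≈ -0.084410 + 0.00413875 = -0.08027125
ΔP ≈ 133.85 × (-0.08027125) = -10.7443068125.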